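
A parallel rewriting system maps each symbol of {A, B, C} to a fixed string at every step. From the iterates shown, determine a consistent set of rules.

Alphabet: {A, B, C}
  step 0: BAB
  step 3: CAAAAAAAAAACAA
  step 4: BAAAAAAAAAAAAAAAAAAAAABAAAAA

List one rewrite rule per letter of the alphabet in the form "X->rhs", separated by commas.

A->AA, B->C, C->BA

  step 3 ⇒ step 4: CAAAAAAAAAACAA ⇒ BA·AA·AA·AA·AA·AA·AA·AA·AA·AA·AA·BA·AA·AA
    A ↦ AA
    C ↦ BA
    B ↦ C  (constrained at step 0)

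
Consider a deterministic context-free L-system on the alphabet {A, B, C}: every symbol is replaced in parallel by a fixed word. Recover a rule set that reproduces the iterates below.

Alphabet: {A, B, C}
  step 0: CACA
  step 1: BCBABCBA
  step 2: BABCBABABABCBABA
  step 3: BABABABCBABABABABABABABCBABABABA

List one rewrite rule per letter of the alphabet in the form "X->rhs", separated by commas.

  step 2 ⇒ step 3: BABCBABABABCBABA ⇒ BA·BA·BA·BC·BA·BA·BA·BA·BA·BA·BA·BC·BA·BA·BA·BA
    A ↦ BA
    B ↦ BA
    C ↦ BC

A->BA, B->BA, C->BC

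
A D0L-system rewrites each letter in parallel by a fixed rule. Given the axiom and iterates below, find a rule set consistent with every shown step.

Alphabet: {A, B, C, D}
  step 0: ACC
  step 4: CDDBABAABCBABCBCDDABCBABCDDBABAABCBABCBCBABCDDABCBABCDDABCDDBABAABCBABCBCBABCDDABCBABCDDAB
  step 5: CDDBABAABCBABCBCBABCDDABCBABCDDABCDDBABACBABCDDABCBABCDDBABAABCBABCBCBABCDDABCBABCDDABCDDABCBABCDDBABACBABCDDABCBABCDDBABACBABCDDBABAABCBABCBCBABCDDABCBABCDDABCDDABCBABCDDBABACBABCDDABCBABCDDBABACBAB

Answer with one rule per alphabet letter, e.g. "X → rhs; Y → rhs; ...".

A->CB, B->AB, C->CDD, D->BA

  step 4 ⇒ step 5: CDDBABAABCBABCBCDDABCBABCDDBABAABCBABCBCBABCDDABCBABCDDABCDDBABAABCBABCBCBABCDDABCBABCDDAB ⇒ CDD·BA·BA·AB·CB·AB·CB·CB·AB·CDD·AB·CB·AB·CDD·AB·CDD·BA·BA·CB·AB·CDD·AB·CB·AB·CDD·BA·BA·AB·CB·AB·CB·CB·AB·CDD·AB·CB·AB·CDD·AB·CDD·AB·CB·AB·CDD·BA·BA·CB·AB·CDD·AB·CB·AB·CDD·BA·BA·CB·AB·CDD·BA·BA·AB·CB·AB·CB·CB·AB·CDD·AB·CB·AB·CDD·AB·CDD·AB·CB·AB·CDD·BA·BA·CB·AB·CDD·AB·CB·AB·CDD·BA·BA·CB·AB
    A ↦ CB
    B ↦ AB
    C ↦ CDD
    D ↦ BA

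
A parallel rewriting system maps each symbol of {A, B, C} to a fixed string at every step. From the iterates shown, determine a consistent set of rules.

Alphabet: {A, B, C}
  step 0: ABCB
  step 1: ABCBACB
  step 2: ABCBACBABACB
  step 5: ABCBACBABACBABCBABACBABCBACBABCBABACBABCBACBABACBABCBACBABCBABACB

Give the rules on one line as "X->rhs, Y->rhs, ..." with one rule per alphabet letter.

  step 1 ⇒ step 2: ABCBACB ⇒ AB·CB·A·CB·AB·A·CB
    A ↦ AB
    B ↦ CB
    C ↦ A

A->AB, B->CB, C->A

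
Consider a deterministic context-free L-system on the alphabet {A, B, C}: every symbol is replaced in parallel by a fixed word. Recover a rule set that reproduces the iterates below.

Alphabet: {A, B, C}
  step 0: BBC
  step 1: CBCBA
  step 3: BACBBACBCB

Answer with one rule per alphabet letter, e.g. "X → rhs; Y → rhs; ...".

A->B, B->CB, C->A

  step 0 ⇒ step 1: BBC ⇒ CB·CB·A
    B ↦ CB
    C ↦ A
    A ↦ B  (constrained at step 1)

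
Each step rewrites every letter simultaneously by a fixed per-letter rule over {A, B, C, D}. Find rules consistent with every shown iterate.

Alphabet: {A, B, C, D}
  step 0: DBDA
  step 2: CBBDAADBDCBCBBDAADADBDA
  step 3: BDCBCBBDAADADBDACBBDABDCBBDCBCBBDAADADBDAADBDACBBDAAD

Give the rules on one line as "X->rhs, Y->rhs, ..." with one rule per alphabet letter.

A->AD, B->CB, C->BD, D->BDA

  step 2 ⇒ step 3: CBBDAADBDCBCBBDAADADBDA ⇒ BD·CB·CB·BDA·AD·AD·BDA·CB·BDA·BD·CB·BD·CB·CB·BDA·AD·AD·BDA·AD·BDA·CB·BDA·AD
    A ↦ AD
    B ↦ CB
    C ↦ BD
    D ↦ BDA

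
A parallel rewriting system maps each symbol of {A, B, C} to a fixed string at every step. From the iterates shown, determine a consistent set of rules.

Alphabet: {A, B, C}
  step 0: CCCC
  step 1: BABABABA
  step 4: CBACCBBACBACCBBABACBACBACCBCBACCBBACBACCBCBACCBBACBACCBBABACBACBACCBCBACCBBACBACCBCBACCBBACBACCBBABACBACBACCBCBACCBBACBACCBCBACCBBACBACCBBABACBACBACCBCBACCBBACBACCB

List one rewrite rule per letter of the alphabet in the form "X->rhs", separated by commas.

  step 0 ⇒ step 1: CCCC ⇒ BA·BA·BA·BA
    C ↦ BA
    A ↦ CCB  (constrained at step 1)
    B ↦ CBA  (constrained at step 1)

A->CCB, B->CBA, C->BA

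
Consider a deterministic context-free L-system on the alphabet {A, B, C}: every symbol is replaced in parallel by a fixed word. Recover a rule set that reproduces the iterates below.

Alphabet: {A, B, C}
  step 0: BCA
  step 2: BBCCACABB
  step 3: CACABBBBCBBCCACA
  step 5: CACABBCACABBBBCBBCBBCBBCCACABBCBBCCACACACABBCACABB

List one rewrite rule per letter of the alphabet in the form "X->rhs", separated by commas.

  step 2 ⇒ step 3: BBCCACABB ⇒ CA·CA·BB·BB·C·BB·C·CA·CA
    A ↦ C
    B ↦ CA
    C ↦ BB

A->C, B->CA, C->BB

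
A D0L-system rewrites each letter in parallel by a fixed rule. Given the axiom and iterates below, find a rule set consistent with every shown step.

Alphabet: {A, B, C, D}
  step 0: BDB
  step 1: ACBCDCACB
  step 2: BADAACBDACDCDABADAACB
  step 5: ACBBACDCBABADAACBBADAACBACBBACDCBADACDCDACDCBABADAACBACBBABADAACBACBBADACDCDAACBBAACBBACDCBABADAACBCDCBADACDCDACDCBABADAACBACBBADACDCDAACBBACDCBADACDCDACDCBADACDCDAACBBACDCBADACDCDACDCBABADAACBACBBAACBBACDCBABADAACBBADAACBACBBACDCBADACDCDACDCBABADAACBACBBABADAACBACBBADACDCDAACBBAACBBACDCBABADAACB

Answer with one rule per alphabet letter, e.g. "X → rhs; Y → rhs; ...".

A->BA, B->ACB, C->DA, D->CDC

  step 1 ⇒ step 2: ACBCDCACB ⇒ BA·DA·ACB·DA·CDC·DA·BA·DA·ACB
    A ↦ BA
    B ↦ ACB
    C ↦ DA
    D ↦ CDC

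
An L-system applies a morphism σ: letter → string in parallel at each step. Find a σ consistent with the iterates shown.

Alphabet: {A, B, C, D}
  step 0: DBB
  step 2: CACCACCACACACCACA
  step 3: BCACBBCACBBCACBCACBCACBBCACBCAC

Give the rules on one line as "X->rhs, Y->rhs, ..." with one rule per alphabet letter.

  step 2 ⇒ step 3: CACCACCACACACCACA ⇒ B·CAC·B·B·CAC·B·B·CAC·B·CAC·B·CAC·B·B·CAC·B·CAC
    A ↦ CAC
    C ↦ B
    B ↦ AAD  (constrained at step 0)
    D ↦ A  (constrained at step 0)

A->CAC, B->AAD, C->B, D->A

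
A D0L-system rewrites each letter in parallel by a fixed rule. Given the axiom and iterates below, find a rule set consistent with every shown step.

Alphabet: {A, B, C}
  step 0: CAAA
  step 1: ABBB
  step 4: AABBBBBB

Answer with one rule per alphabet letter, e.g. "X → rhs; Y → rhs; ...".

  step 0 ⇒ step 1: CAAA ⇒ A·B·B·B
    A ↦ B
    C ↦ A
    B ↦ CC  (constrained at step 1)

A->B, B->CC, C->A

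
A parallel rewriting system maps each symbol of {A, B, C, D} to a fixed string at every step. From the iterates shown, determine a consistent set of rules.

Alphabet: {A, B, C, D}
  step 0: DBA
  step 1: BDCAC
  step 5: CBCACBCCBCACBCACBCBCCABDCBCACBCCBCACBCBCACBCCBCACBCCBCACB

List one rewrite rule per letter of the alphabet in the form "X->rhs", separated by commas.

A->C, B->CA, C->CB, D->BD

  step 0 ⇒ step 1: DBA ⇒ BD·CA·C
    A ↦ C
    B ↦ CA
    D ↦ BD
    C ↦ CB  (constrained at step 1)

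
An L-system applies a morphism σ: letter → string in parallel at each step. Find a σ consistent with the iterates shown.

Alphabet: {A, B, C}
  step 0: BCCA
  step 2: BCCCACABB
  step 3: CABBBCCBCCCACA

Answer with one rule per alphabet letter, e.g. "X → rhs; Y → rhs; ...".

A->CC, B->CA, C->B

  step 2 ⇒ step 3: BCCCACABB ⇒ CA·B·B·B·CC·B·CC·CA·CA
    A ↦ CC
    B ↦ CA
    C ↦ B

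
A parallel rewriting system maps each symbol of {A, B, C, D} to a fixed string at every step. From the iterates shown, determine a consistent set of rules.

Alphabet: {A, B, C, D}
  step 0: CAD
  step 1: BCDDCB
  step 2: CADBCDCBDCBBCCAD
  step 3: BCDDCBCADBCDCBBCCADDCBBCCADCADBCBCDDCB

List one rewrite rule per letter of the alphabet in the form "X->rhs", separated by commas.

  step 2 ⇒ step 3: CADBCDCBDCBBCCAD ⇒ BC·D·DCB·CAD·BC·DCB·BC·CAD·DCB·BC·CAD·CAD·BC·BC·D·DCB
    A ↦ D
    B ↦ CAD
    C ↦ BC
    D ↦ DCB

A->D, B->CAD, C->BC, D->DCB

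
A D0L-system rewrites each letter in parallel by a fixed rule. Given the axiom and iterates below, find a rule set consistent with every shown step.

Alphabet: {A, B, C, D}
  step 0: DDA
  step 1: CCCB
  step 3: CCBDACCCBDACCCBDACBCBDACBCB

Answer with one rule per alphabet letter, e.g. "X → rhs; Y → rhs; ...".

A->CB, B->BCB, C->DAC, D->C

  step 0 ⇒ step 1: DDA ⇒ C·C·CB
    A ↦ CB
    D ↦ C
    B ↦ BCB  (constrained at step 1)
    C ↦ DAC  (constrained at step 1)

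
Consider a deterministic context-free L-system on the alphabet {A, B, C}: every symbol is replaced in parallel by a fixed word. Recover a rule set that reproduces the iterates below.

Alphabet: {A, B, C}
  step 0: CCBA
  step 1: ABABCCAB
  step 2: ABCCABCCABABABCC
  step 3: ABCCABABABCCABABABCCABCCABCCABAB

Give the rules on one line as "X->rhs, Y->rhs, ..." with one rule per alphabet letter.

  step 2 ⇒ step 3: ABCCABCCABABABCC ⇒ AB·CC·AB·AB·AB·CC·AB·AB·AB·CC·AB·CC·AB·CC·AB·AB
    A ↦ AB
    B ↦ CC
    C ↦ AB

A->AB, B->CC, C->AB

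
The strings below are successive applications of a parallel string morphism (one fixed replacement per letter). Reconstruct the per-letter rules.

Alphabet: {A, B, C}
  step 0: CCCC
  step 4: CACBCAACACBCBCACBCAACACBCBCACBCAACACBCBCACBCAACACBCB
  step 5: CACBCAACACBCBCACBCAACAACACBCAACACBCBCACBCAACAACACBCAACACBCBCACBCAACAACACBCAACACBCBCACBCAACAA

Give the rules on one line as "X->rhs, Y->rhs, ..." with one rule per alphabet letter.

  step 4 ⇒ step 5: CACBCAACACBCBCACBCAACACBCBCACBCAACACBCBCACBCAACACBCB ⇒ CA·CB·CA·A·CA·CB·CB·CA·CB·CA·A·CA·A·CA·CB·CA·A·CA·CB·CB·CA·CB·CA·A·CA·A·CA·CB·CA·A·CA·CB·CB·CA·CB·CA·A·CA·A·CA·CB·CA·A·CA·CB·CB·CA·CB·CA·A·CA·A
    A ↦ CB
    B ↦ A
    C ↦ CA

A->CB, B->A, C->CA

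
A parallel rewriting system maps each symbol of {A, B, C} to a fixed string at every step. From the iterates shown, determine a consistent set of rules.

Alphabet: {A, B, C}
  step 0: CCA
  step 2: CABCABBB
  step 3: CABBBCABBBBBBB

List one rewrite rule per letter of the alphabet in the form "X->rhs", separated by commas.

A->B, B->BB, C->CA

  step 2 ⇒ step 3: CABCABBB ⇒ CA·B·BB·CA·B·BB·BB·BB
    A ↦ B
    B ↦ BB
    C ↦ CA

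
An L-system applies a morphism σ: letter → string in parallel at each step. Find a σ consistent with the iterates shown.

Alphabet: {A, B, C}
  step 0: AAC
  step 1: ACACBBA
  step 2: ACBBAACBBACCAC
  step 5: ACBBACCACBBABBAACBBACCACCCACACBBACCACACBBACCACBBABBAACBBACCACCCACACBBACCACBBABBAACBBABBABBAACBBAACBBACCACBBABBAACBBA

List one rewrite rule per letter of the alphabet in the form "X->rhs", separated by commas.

A->AC, B->C, C->BBA

  step 1 ⇒ step 2: ACACBBA ⇒ AC·BBA·AC·BBA·C·C·AC
    A ↦ AC
    B ↦ C
    C ↦ BBA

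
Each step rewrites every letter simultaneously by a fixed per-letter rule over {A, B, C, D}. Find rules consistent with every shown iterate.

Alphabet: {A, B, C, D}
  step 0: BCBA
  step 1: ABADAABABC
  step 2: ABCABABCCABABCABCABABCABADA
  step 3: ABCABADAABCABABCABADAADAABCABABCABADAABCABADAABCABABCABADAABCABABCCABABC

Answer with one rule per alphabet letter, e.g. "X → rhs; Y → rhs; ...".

A->ABC, B->AB, C->ADA, D->CAB

  step 2 ⇒ step 3: ABCABABCCABABCABCABABCABADA ⇒ ABC·AB·ADA·ABC·AB·ABC·AB·ADA·ADA·ABC·AB·ABC·AB·ADA·ABC·AB·ADA·ABC·AB·ABC·AB·ADA·ABC·AB·ABC·CAB·ABC
    A ↦ ABC
    B ↦ AB
    C ↦ ADA
    D ↦ CAB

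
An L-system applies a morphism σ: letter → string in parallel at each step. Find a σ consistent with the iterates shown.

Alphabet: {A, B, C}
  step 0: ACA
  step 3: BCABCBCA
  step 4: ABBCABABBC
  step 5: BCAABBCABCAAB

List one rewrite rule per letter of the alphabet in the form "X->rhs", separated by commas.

A->BC, B->A, C->B

  step 4 ⇒ step 5: ABBCABABBC ⇒ BC·A·A·B·BC·A·BC·A·A·B
    A ↦ BC
    B ↦ A
    C ↦ B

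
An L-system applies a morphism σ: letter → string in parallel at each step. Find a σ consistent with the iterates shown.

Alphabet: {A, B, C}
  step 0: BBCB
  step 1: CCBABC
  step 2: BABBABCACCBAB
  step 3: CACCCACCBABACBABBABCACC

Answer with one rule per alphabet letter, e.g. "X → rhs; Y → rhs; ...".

A->AC, B->C, C->BAB

  step 2 ⇒ step 3: BABBABCACCBAB ⇒ C·AC·C·C·AC·C·BAB·AC·BAB·BAB·C·AC·C
    A ↦ AC
    B ↦ C
    C ↦ BAB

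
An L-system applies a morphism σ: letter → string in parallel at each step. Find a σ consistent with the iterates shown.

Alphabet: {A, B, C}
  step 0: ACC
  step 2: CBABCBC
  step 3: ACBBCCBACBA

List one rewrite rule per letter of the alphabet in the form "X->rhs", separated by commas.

A->BC, B->CB, C->A

  step 2 ⇒ step 3: CBABCBC ⇒ A·CB·BC·CB·A·CB·A
    A ↦ BC
    B ↦ CB
    C ↦ A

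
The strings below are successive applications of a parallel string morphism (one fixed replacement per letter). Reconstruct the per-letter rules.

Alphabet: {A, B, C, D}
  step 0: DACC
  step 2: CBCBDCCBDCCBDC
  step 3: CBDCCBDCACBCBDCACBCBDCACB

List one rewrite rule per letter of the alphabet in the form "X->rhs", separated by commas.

  step 2 ⇒ step 3: CBCBDCCBDCCBDC ⇒ CB·DC·CB·DC·A·CB·CB·DC·A·CB·CB·DC·A·CB
    B ↦ DC
    C ↦ CB
    D ↦ A
    A ↦ CB  (constrained at step 0)

A->CB, B->DC, C->CB, D->A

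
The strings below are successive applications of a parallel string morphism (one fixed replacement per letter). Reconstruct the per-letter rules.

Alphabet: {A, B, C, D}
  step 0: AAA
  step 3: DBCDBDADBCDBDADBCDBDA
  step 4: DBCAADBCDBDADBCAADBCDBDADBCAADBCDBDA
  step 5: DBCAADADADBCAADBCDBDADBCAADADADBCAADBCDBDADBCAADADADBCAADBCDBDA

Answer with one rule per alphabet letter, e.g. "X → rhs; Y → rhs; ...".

A->DA, B->C, C->AA, D->DB

  step 4 ⇒ step 5: DBCAADBCDBDADBCAADBCDBDADBCAADBCDBDA ⇒ DB·C·AA·DA·DA·DB·C·AA·DB·C·DB·DA·DB·C·AA·DA·DA·DB·C·AA·DB·C·DB·DA·DB·C·AA·DA·DA·DB·C·AA·DB·C·DB·DA
    A ↦ DA
    B ↦ C
    C ↦ AA
    D ↦ DB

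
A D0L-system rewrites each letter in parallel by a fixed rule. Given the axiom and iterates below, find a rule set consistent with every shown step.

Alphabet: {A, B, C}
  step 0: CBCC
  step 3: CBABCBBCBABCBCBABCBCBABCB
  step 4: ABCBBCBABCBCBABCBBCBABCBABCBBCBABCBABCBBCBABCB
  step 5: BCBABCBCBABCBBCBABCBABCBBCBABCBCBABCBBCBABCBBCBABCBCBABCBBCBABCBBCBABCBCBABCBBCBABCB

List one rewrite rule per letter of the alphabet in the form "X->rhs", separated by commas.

  step 4 ⇒ step 5: ABCBBCBABCBCBABCBBCBABCBABCBBCBABCBABCBBCBABCB ⇒ B·CB·AB·CB·CB·AB·CB·B·CB·AB·CB·AB·CB·B·CB·AB·CB·CB·AB·CB·B·CB·AB·CB·B·CB·AB·CB·CB·AB·CB·B·CB·AB·CB·B·CB·AB·CB·CB·AB·CB·B·CB·AB·CB
    A ↦ B
    B ↦ CB
    C ↦ AB

A->B, B->CB, C->AB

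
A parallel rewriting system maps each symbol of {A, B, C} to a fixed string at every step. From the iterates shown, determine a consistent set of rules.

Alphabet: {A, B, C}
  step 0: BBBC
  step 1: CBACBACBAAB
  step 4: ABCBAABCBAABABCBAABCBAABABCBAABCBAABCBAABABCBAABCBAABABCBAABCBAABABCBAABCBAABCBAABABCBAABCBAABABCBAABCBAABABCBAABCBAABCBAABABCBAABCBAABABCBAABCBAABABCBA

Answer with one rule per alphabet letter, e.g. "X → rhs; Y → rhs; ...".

A->AB, B->CBA, C->AB

  step 0 ⇒ step 1: BBBC ⇒ CBA·CBA·CBA·AB
    B ↦ CBA
    C ↦ AB
    A ↦ AB  (constrained at step 1)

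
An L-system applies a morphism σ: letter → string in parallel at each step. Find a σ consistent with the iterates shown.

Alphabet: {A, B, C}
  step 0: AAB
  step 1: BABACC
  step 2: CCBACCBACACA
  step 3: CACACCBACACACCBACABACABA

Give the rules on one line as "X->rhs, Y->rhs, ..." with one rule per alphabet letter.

  step 2 ⇒ step 3: CCBACCBACACA ⇒ CA·CA·CC·BA·CA·CA·CC·BA·CA·BA·CA·BA
    A ↦ BA
    B ↦ CC
    C ↦ CA

A->BA, B->CC, C->CA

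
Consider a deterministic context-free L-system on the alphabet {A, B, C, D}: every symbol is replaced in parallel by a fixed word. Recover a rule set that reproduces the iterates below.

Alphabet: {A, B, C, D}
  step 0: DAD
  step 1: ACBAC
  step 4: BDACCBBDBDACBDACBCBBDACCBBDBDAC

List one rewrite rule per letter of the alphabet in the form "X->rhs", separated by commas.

  step 0 ⇒ step 1: DAD ⇒ AC·B·AC
    A ↦ B
    D ↦ AC
    B ↦ BD  (constrained at step 1)
    C ↦ CB  (constrained at step 1)

A->B, B->BD, C->CB, D->AC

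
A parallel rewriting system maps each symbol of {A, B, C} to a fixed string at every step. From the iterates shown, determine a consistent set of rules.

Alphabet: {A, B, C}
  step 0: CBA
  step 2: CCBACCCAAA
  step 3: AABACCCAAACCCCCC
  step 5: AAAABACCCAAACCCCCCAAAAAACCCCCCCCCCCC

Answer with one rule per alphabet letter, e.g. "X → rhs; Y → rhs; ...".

  step 2 ⇒ step 3: CCBACCCAAA ⇒ A·A·BAC·CC·A·A·A·CC·CC·CC
    A ↦ CC
    B ↦ BAC
    C ↦ A

A->CC, B->BAC, C->A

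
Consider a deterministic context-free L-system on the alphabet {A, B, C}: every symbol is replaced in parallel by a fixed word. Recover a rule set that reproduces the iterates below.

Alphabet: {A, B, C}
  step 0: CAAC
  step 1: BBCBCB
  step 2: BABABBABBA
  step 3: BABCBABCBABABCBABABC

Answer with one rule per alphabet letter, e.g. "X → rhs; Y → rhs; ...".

A->BC, B->BA, C->B

  step 2 ⇒ step 3: BABABBABBA ⇒ BA·BC·BA·BC·BA·BA·BC·BA·BA·BC
    A ↦ BC
    B ↦ BA
  step 0 ⇒ step 1: CAAC ⇒ B·BC·BC·B
    C ↦ B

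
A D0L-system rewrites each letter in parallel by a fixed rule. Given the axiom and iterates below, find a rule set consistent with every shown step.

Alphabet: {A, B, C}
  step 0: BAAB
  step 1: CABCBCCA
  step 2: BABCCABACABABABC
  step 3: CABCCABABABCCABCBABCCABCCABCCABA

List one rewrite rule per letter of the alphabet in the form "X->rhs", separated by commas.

A->BC, B->CA, C->BA

  step 2 ⇒ step 3: BABCCABACABABABC ⇒ CA·BC·CA·BA·BA·BC·CA·BC·BA·BC·CA·BC·CA·BC·CA·BA
    A ↦ BC
    B ↦ CA
    C ↦ BA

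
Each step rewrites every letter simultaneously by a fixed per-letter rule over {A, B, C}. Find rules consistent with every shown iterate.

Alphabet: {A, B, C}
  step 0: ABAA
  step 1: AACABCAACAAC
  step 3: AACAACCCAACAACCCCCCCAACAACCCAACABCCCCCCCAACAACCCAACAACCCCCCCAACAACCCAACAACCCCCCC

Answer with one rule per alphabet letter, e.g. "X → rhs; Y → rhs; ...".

  step 0 ⇒ step 1: ABAA ⇒ AAC·ABC·AAC·AAC
    A ↦ AAC
    B ↦ ABC
    C ↦ CC  (constrained at step 1)

A->AAC, B->ABC, C->CC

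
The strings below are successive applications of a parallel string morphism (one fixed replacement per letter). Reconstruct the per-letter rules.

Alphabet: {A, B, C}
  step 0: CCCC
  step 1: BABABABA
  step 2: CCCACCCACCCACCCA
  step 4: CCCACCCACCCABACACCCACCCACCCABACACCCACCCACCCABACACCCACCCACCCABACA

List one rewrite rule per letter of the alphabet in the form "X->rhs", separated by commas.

A->CA, B->CC, C->BA

  step 1 ⇒ step 2: BABABABA ⇒ CC·CA·CC·CA·CC·CA·CC·CA
    A ↦ CA
    B ↦ CC
  step 0 ⇒ step 1: CCCC ⇒ BA·BA·BA·BA
    C ↦ BA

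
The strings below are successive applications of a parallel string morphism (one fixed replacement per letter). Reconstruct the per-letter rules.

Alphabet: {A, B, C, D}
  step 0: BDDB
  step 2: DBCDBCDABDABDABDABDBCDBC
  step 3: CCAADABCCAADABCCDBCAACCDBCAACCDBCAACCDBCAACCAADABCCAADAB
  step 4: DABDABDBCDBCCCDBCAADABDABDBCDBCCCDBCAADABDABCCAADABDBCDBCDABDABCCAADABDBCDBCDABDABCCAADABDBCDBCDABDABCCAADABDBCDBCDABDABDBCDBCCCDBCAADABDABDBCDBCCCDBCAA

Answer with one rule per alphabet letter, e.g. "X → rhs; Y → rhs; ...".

  step 3 ⇒ step 4: CCAADABCCAADABCCDBCAACCDBCAACCDBCAACCDBCAACCAADABCCAADAB ⇒ DAB·DAB·DBC·DBC·CC·DBC·AA·DAB·DAB·DBC·DBC·CC·DBC·AA·DAB·DAB·CC·AA·DAB·DBC·DBC·DAB·DAB·CC·AA·DAB·DBC·DBC·DAB·DAB·CC·AA·DAB·DBC·DBC·DAB·DAB·CC·AA·DAB·DBC·DBC·DAB·DAB·DBC·DBC·CC·DBC·AA·DAB·DAB·DBC·DBC·CC·DBC·AA
    A ↦ DBC
    B ↦ AA
    C ↦ DAB
    D ↦ CC

A->DBC, B->AA, C->DAB, D->CC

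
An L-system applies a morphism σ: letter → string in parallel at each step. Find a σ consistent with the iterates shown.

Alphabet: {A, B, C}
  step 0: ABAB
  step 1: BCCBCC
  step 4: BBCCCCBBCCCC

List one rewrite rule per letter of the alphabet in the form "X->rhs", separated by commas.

  step 0 ⇒ step 1: ABAB ⇒ B·CC·B·CC
    A ↦ B
    B ↦ CC
    C ↦ A  (constrained at step 1)

A->B, B->CC, C->A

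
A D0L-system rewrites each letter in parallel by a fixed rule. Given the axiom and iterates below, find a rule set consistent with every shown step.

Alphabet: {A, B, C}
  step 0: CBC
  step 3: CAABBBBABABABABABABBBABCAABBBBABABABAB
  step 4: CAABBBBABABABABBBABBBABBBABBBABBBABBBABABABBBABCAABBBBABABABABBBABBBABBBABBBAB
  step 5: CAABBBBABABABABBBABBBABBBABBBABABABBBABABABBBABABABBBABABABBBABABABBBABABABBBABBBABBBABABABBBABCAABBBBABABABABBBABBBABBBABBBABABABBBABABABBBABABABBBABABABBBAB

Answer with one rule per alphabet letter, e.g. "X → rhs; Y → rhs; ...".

  step 4 ⇒ step 5: CAABBBBABABABABBBABBBABBBABBBABBBABBBABABABBBABCAABBBBABABABABBBABBBABBBABBBAB ⇒ CAA·BB·BB·AB·AB·AB·AB·BB·AB·BB·AB·BB·AB·BB·AB·AB·AB·BB·AB·AB·AB·BB·AB·AB·AB·BB·AB·AB·AB·BB·AB·AB·AB·BB·AB·AB·AB·BB·AB·BB·AB·BB·AB·AB·AB·BB·AB·CAA·BB·BB·AB·AB·AB·AB·BB·AB·BB·AB·BB·AB·BB·AB·AB·AB·BB·AB·AB·AB·BB·AB·AB·AB·BB·AB·AB·AB·BB·AB
    A ↦ BB
    B ↦ AB
    C ↦ CAA

A->BB, B->AB, C->CAA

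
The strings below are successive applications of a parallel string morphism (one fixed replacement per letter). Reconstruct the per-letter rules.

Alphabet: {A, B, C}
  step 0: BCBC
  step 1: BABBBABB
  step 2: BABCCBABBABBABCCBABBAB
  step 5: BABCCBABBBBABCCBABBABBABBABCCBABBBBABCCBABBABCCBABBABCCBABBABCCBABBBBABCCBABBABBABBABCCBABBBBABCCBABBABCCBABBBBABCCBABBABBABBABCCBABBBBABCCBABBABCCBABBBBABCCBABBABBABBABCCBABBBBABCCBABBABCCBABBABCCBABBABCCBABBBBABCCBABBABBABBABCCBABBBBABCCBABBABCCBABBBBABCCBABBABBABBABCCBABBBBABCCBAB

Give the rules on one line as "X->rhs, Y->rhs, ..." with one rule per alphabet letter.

  step 1 ⇒ step 2: BABBBABB ⇒ BAB·CC·BAB·BAB·BAB·CC·BAB·BAB
    A ↦ CC
    B ↦ BAB
  step 0 ⇒ step 1: BCBC ⇒ BAB·B·BAB·B
    C ↦ B

A->CC, B->BAB, C->B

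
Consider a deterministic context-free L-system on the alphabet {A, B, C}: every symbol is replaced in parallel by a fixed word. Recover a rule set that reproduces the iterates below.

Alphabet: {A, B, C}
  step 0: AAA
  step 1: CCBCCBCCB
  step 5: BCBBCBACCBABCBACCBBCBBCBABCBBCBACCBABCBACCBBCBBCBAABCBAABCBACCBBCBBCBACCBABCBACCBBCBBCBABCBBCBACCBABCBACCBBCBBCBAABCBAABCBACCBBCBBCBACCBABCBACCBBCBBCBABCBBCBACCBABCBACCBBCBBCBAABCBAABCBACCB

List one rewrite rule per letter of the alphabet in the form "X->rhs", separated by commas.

A->CCB, B->A, C->BCB

  step 0 ⇒ step 1: AAA ⇒ CCB·CCB·CCB
    A ↦ CCB
    B ↦ A  (constrained at step 1)
    C ↦ BCB  (constrained at step 1)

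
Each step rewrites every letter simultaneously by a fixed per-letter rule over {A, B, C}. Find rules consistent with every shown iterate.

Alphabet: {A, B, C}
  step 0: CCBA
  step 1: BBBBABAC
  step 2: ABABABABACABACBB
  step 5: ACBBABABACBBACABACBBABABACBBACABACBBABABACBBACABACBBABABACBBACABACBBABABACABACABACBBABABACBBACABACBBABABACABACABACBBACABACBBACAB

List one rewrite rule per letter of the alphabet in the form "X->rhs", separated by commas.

A->AC, B->AB, C->BB

  step 1 ⇒ step 2: BBBBABAC ⇒ AB·AB·AB·AB·AC·AB·AC·BB
    A ↦ AC
    B ↦ AB
    C ↦ BB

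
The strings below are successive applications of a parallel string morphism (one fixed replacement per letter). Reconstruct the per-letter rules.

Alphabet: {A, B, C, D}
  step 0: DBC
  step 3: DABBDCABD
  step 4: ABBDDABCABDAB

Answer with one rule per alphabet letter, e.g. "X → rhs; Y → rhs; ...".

A->B, B->D, C->CA, D->AB

  step 3 ⇒ step 4: DABBDCABD ⇒ AB·B·D·D·AB·CA·B·D·AB
    A ↦ B
    B ↦ D
    C ↦ CA
    D ↦ AB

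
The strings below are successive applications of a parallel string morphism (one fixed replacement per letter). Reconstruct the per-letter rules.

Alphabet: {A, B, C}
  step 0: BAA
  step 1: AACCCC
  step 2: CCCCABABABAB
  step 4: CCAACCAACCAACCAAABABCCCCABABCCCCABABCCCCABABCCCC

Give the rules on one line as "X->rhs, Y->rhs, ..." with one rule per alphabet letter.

  step 1 ⇒ step 2: AACCCC ⇒ CC·CC·AB·AB·AB·AB
    A ↦ CC
    C ↦ AB
  step 0 ⇒ step 1: BAA ⇒ AA·CC·CC
    B ↦ AA

A->CC, B->AA, C->AB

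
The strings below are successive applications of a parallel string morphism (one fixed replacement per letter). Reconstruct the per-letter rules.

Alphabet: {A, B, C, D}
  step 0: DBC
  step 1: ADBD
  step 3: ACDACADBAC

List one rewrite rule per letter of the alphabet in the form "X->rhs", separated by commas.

  step 0 ⇒ step 1: DBC ⇒ A·DB·D
    B ↦ DB
    C ↦ D
    D ↦ A
    A ↦ AC  (constrained at step 1)

A->AC, B->DB, C->D, D->A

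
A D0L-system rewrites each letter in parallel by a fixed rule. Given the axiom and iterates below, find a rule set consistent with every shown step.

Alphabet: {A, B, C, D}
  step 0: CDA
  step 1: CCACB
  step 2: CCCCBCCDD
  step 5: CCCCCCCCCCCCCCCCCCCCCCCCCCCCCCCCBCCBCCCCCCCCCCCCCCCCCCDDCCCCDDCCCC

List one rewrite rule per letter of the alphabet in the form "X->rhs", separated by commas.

  step 1 ⇒ step 2: CCACB ⇒ CC·CC·B·CC·DD
    A ↦ B
    B ↦ DD
    C ↦ CC
  step 0 ⇒ step 1: CDA ⇒ CC·AC·B
    D ↦ AC

A->B, B->DD, C->CC, D->AC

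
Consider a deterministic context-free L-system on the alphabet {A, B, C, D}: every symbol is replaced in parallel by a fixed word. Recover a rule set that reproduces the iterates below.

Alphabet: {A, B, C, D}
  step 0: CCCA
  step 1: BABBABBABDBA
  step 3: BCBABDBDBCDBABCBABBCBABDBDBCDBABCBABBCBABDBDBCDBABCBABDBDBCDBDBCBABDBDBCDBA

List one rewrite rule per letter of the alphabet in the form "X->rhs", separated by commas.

A->DBA, B->BC, C->BAB, D->DBD

  step 0 ⇒ step 1: CCCA ⇒ BAB·BAB·BAB·DBA
    A ↦ DBA
    C ↦ BAB
    B ↦ BC  (constrained at step 1)
    D ↦ DBD  (constrained at step 1)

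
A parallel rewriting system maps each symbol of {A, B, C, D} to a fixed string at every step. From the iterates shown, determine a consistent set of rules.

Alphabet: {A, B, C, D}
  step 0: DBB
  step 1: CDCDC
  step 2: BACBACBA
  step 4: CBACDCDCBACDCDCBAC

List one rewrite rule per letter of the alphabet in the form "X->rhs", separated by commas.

A->D, B->DC, C->BA, D->C

  step 1 ⇒ step 2: CDCDC ⇒ BA·C·BA·C·BA
    C ↦ BA
    D ↦ C
    A ↦ D  (constrained at step 2)
  step 0 ⇒ step 1: DBB ⇒ C·DC·DC
    B ↦ DC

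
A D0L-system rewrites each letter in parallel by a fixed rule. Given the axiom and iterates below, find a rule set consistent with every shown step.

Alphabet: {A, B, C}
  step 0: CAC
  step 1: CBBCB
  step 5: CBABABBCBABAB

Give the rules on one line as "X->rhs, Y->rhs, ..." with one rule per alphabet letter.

A->B, B->A, C->CB

  step 0 ⇒ step 1: CAC ⇒ CB·B·CB
    A ↦ B
    C ↦ CB
    B ↦ A  (constrained at step 1)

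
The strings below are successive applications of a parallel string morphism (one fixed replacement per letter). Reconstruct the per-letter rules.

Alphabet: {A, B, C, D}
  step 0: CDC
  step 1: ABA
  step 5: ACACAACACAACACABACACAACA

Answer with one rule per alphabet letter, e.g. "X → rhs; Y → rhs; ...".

  step 0 ⇒ step 1: CDC ⇒ A·B·A
    C ↦ A
    D ↦ B
    A ↦ CA  (constrained at step 1)
    B ↦ AD  (constrained at step 1)

A->CA, B->AD, C->A, D->B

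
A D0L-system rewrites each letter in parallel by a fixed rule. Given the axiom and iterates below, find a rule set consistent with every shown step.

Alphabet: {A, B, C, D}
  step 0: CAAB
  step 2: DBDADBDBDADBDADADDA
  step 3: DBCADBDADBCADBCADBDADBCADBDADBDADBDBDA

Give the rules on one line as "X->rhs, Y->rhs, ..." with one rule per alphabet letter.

A->DA, B->CA, C->DAD, D->DB

  step 2 ⇒ step 3: DBDADBDBDADBDADADDA ⇒ DB·CA·DB·DA·DB·CA·DB·CA·DB·DA·DB·CA·DB·DA·DB·DA·DB·DB·DA
    A ↦ DA
    B ↦ CA
    D ↦ DB
    C ↦ DAD  (constrained at step 0)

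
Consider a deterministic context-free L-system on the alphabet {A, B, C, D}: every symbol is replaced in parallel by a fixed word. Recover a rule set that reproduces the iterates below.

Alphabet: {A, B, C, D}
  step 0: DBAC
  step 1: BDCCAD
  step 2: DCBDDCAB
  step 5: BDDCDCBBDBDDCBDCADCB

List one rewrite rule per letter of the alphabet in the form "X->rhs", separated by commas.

A->CA, B->DC, C->D, D->B

  step 1 ⇒ step 2: BDCCAD ⇒ DC·B·D·D·CA·B
    A ↦ CA
    B ↦ DC
    C ↦ D
    D ↦ B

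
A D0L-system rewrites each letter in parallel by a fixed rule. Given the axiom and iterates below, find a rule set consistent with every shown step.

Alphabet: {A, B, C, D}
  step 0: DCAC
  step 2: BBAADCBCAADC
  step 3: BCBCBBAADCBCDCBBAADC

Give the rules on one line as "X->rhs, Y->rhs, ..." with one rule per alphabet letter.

  step 2 ⇒ step 3: BBAADCBCAADC ⇒ BC·BC·B·B·AA·DC·BC·DC·B·B·AA·DC
    A ↦ B
    B ↦ BC
    C ↦ DC
    D ↦ AA

A->B, B->BC, C->DC, D->AA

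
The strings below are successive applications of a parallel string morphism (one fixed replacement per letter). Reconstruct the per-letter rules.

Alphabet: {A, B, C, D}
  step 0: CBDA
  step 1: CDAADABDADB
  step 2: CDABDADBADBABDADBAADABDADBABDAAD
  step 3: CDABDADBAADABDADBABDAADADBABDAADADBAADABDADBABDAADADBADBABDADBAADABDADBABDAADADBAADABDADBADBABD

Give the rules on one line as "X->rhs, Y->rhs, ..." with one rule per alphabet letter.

  step 2 ⇒ step 3: CDABDADBADBABDADBAADABDADBABDAAD ⇒ CD·ABD·ADB·AAD·ABD·ADB·ABD·AAD·ADB·ABD·AAD·ADB·AAD·ABD·ADB·ABD·AAD·ADB·ADB·ABD·ADB·AAD·ABD·ADB·ABD·AAD·ADB·AAD·ABD·ADB·ADB·ABD
    A ↦ ADB
    B ↦ AAD
    C ↦ CD
    D ↦ ABD

A->ADB, B->AAD, C->CD, D->ABD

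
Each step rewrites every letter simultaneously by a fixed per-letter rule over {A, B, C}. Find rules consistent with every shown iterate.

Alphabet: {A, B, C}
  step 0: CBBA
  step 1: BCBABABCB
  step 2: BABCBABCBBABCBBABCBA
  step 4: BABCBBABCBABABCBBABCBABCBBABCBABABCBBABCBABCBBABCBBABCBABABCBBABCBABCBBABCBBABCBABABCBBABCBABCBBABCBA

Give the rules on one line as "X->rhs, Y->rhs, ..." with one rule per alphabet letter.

  step 1 ⇒ step 2: BCBABABCB ⇒ BA·BC·BA·BCB·BA·BCB·BA·BC·BA
    A ↦ BCB
    B ↦ BA
    C ↦ BC

A->BCB, B->BA, C->BC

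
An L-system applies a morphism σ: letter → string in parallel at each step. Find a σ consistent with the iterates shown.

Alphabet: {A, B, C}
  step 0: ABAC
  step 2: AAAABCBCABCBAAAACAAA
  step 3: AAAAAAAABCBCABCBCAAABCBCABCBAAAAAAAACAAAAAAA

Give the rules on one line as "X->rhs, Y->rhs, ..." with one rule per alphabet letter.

  step 2 ⇒ step 3: AAAABCBCABCBAAAACAAA ⇒ AA·AA·AA·AA·BCB·CA·BCB·CA·AA·BCB·CA·BCB·AA·AA·AA·AA·CA·AA·AA·AA
    A ↦ AA
    B ↦ BCB
    C ↦ CA

A->AA, B->BCB, C->CA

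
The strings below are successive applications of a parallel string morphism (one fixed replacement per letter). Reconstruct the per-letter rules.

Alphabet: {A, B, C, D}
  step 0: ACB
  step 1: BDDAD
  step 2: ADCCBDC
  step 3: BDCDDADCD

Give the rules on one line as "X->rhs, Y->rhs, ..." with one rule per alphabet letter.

A->BD, B->AD, C->D, D->C

  step 2 ⇒ step 3: ADCCBDC ⇒ BD·C·D·D·AD·C·D
    A ↦ BD
    B ↦ AD
    C ↦ D
    D ↦ C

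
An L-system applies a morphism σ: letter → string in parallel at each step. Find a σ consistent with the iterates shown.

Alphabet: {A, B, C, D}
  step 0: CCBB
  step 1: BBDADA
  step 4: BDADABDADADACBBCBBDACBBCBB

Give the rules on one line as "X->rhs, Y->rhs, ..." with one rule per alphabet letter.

  step 0 ⇒ step 1: CCBB ⇒ B·B·DA·DA
    B ↦ DA
    C ↦ B
    A ↦ B  (constrained at step 1)
    D ↦ CB  (constrained at step 1)

A->B, B->DA, C->B, D->CB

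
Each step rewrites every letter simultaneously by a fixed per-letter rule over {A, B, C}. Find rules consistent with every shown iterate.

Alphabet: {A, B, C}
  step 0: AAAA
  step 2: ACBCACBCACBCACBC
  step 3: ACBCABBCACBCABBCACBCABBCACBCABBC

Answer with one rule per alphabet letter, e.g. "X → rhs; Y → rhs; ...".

  step 2 ⇒ step 3: ACBCACBCACBCACBC ⇒ AC·BC·AB·BC·AC·BC·AB·BC·AC·BC·AB·BC·AC·BC·AB·BC
    A ↦ AC
    B ↦ AB
    C ↦ BC

A->AC, B->AB, C->BC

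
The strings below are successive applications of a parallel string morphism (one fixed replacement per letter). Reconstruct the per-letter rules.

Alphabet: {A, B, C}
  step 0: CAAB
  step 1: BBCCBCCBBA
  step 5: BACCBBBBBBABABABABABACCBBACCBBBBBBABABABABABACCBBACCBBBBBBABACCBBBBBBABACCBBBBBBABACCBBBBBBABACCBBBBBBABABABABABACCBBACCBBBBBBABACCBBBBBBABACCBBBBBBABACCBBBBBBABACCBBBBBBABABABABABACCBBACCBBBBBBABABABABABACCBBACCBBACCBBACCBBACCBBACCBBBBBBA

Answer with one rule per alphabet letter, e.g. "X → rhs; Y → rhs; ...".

A->CCB, B->BA, C->BB

  step 0 ⇒ step 1: CAAB ⇒ BB·CCB·CCB·BA
    A ↦ CCB
    B ↦ BA
    C ↦ BB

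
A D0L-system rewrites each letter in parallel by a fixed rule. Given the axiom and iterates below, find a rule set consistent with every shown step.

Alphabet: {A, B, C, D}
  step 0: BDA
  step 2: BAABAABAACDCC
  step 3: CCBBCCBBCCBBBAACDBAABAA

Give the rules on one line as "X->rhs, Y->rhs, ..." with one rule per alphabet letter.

  step 2 ⇒ step 3: BAABAABAACDCC ⇒ CC·B·B·CC·B·B·CC·B·B·BAA·CD·BAA·BAA
    A ↦ B
    B ↦ CC
    C ↦ BAA
    D ↦ CD

A->B, B->CC, C->BAA, D->CD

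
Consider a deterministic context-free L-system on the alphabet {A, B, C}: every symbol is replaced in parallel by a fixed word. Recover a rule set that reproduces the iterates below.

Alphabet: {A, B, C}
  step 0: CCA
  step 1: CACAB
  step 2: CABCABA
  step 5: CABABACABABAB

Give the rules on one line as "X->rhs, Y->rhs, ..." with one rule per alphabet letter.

  step 1 ⇒ step 2: CACAB ⇒ CA·B·CA·B·A
    A ↦ B
    B ↦ A
    C ↦ CA

A->B, B->A, C->CA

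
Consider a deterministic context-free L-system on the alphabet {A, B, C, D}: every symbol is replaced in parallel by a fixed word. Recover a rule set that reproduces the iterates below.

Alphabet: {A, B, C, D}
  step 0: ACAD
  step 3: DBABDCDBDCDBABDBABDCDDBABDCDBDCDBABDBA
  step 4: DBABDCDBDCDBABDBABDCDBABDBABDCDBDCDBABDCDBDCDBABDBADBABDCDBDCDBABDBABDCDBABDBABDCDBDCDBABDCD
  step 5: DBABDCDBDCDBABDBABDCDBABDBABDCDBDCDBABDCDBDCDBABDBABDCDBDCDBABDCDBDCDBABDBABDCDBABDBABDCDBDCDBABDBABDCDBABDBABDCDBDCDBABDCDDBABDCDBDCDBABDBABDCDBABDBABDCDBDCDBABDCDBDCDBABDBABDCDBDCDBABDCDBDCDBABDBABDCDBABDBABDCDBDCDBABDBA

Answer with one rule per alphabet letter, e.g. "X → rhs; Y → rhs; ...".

A->D, B->BDC, C->B, D->DBA

  step 4 ⇒ step 5: DBABDCDBDCDBABDBABDCDBABDBABDCDBDCDBABDCDBDCDBABDBADBABDCDBDCDBABDBABDCDBABDBABDCDBDCDBABDCD ⇒ DBA·BDC·D·BDC·DBA·B·DBA·BDC·DBA·B·DBA·BDC·D·BDC·DBA·BDC·D·BDC·DBA·B·DBA·BDC·D·BDC·DBA·BDC·D·BDC·DBA·B·DBA·BDC·DBA·B·DBA·BDC·D·BDC·DBA·B·DBA·BDC·DBA·B·DBA·BDC·D·BDC·DBA·BDC·D·DBA·BDC·D·BDC·DBA·B·DBA·BDC·DBA·B·DBA·BDC·D·BDC·DBA·BDC·D·BDC·DBA·B·DBA·BDC·D·BDC·DBA·BDC·D·BDC·DBA·B·DBA·BDC·DBA·B·DBA·BDC·D·BDC·DBA·B·DBA
    A ↦ D
    B ↦ BDC
    C ↦ B
    D ↦ DBA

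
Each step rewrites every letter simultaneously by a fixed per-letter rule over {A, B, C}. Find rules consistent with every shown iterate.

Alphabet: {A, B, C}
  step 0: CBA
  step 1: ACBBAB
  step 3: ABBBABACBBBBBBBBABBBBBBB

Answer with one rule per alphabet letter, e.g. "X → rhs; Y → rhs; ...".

  step 0 ⇒ step 1: CBA ⇒ AC·BB·AB
    A ↦ AB
    B ↦ BB
    C ↦ AC

A->AB, B->BB, C->AC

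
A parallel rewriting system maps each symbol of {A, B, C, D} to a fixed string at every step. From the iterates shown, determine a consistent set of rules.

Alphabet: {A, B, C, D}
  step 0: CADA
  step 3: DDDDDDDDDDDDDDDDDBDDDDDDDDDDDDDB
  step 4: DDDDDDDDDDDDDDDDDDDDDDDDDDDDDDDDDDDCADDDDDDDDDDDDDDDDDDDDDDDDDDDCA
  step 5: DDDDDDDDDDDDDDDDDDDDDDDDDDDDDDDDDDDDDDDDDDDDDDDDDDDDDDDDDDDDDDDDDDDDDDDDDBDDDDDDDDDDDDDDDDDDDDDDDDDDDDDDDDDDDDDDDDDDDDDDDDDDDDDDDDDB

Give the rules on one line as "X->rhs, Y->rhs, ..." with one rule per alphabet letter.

  step 4 ⇒ step 5: DDDDDDDDDDDDDDDDDDDDDDDDDDDDDDDDDDDCADDDDDDDDDDDDDDDDDDDDDDDDDDDCA ⇒ DD·DD·DD·DD·DD·DD·DD·DD·DD·DD·DD·DD·DD·DD·DD·DD·DD·DD·DD·DD·DD·DD·DD·DD·DD·DD·DD·DD·DD·DD·DD·DD·DD·DD·DD·DDD·B·DD·DD·DD·DD·DD·DD·DD·DD·DD·DD·DD·DD·DD·DD·DD·DD·DD·DD·DD·DD·DD·DD·DD·DD·DD·DD·DD·DDD·B
    A ↦ B
    C ↦ DDD
    D ↦ DD
  step 3 ⇒ step 4: DDDDDDDDDDDDDDDDDBDDDDDDDDDDDDDB ⇒ DD·DD·DD·DD·DD·DD·DD·DD·DD·DD·DD·DD·DD·DD·DD·DD·DD·DCA·DD·DD·DD·DD·DD·DD·DD·DD·DD·DD·DD·DD·DD·DCA
    B ↦ DCA

A->B, B->DCA, C->DDD, D->DD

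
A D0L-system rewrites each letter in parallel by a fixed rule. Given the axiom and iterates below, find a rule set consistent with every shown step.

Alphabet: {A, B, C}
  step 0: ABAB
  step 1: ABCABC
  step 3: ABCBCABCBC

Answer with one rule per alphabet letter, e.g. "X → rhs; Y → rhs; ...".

  step 0 ⇒ step 1: ABAB ⇒ AB·C·AB·C
    A ↦ AB
    B ↦ C
    C ↦ B  (constrained at step 1)

A->AB, B->C, C->B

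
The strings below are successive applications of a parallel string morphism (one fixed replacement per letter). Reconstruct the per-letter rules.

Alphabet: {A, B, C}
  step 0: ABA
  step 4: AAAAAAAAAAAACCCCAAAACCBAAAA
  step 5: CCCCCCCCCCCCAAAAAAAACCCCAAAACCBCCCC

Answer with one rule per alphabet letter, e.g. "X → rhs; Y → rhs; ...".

A->C, B->CCB, C->AA

  step 4 ⇒ step 5: AAAAAAAAAAAACCCCAAAACCBAAAA ⇒ C·C·C·C·C·C·C·C·C·C·C·C·AA·AA·AA·AA·C·C·C·C·AA·AA·CCB·C·C·C·C
    A ↦ C
    B ↦ CCB
    C ↦ AA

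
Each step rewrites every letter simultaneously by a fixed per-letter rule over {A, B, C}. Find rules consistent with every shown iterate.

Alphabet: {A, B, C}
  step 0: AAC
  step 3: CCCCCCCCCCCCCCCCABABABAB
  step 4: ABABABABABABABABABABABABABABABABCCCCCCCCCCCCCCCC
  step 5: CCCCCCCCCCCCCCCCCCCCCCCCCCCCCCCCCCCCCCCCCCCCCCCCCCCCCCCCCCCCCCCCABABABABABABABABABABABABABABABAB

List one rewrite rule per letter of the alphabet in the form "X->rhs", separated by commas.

A->CC, B->CC, C->AB

  step 4 ⇒ step 5: ABABABABABABABABABABABABABABABABCCCCCCCCCCCCCCCC ⇒ CC·CC·CC·CC·CC·CC·CC·CC·CC·CC·CC·CC·CC·CC·CC·CC·CC·CC·CC·CC·CC·CC·CC·CC·CC·CC·CC·CC·CC·CC·CC·CC·AB·AB·AB·AB·AB·AB·AB·AB·AB·AB·AB·AB·AB·AB·AB·AB
    A ↦ CC
    B ↦ CC
    C ↦ AB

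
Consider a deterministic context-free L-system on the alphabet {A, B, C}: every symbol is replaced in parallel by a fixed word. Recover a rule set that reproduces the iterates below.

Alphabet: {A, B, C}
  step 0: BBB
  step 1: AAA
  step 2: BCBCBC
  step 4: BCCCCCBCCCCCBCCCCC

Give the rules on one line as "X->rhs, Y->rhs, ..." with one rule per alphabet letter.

  step 1 ⇒ step 2: AAA ⇒ BC·BC·BC
    A ↦ BC
  step 0 ⇒ step 1: BBB ⇒ A·A·A
    B ↦ A
    C ↦ CC  (constrained at step 2)

A->BC, B->A, C->CC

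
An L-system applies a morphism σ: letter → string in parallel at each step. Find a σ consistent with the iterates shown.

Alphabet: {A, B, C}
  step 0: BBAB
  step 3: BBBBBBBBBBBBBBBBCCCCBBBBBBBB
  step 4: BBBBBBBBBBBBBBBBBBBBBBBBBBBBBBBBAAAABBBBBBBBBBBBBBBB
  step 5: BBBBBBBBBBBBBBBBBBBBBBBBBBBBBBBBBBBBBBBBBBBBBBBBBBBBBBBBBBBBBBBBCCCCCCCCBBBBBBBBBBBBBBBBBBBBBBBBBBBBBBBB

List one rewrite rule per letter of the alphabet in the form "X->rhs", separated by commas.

A->CC, B->BB, C->A

  step 4 ⇒ step 5: BBBBBBBBBBBBBBBBBBBBBBBBBBBBBBBBAAAABBBBBBBBBBBBBBBB ⇒ BB·BB·BB·BB·BB·BB·BB·BB·BB·BB·BB·BB·BB·BB·BB·BB·BB·BB·BB·BB·BB·BB·BB·BB·BB·BB·BB·BB·BB·BB·BB·BB·CC·CC·CC·CC·BB·BB·BB·BB·BB·BB·BB·BB·BB·BB·BB·BB·BB·BB·BB·BB
    A ↦ CC
    B ↦ BB
  step 3 ⇒ step 4: BBBBBBBBBBBBBBBBCCCCBBBBBBBB ⇒ BB·BB·BB·BB·BB·BB·BB·BB·BB·BB·BB·BB·BB·BB·BB·BB·A·A·A·A·BB·BB·BB·BB·BB·BB·BB·BB
    C ↦ A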